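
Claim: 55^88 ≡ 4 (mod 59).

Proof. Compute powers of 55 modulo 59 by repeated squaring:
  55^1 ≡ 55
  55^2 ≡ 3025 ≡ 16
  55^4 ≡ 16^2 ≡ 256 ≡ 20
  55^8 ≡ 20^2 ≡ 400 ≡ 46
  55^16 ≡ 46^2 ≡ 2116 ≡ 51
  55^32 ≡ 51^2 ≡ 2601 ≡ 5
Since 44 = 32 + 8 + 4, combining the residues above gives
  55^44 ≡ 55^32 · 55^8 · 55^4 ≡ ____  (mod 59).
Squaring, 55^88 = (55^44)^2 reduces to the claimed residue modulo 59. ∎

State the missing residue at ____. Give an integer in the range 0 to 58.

55^32 · 55^8 · 55^4 ≡ 5 · 46 · 20 = 4600.
4600 mod 59 = 57, so 55^44 ≡ 57 (mod 59).

57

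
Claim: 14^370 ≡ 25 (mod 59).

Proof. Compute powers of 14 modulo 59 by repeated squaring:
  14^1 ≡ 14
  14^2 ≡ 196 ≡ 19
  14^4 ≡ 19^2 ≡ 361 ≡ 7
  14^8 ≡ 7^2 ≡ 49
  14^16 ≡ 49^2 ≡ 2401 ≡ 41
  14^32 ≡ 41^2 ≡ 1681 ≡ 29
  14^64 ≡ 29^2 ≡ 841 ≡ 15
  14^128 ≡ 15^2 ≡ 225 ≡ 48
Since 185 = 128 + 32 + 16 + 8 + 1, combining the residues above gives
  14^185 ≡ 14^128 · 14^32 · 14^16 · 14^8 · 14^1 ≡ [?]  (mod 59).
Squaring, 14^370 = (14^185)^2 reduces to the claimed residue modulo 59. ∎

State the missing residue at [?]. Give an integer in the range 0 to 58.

54

Multiply the listed residues: 48 · 29 · 41 · 49 · 14 = 1392 → 57072 → 2796528 → 39151392.
Reducing modulo 59: 39151392 = 663582·59 + 54, so 14^185 ≡ 54.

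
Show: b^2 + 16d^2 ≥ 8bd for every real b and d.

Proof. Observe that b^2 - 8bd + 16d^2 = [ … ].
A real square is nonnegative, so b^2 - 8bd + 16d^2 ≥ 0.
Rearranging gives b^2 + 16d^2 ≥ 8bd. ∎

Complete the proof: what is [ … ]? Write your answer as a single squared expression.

The leading and trailing coefficients are 1^2 and 4^2, and 8 = 2·1·4, so the trinomial is (b - 4d)^2.
Hence b^2 - 8bd + 16d^2 ≥ 0.

(b - 4d)^2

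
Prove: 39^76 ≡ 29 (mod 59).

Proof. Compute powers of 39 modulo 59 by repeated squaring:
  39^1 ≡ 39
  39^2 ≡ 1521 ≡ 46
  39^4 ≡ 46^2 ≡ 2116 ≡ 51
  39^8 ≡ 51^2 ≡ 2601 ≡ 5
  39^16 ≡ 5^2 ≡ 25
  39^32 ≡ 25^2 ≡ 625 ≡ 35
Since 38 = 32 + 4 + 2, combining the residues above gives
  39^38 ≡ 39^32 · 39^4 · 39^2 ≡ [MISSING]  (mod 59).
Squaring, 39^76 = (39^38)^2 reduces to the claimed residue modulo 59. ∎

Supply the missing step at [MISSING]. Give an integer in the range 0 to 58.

41

39^32 · 39^4 · 39^2 ≡ 35 · 51 · 46 = 82110.
82110 mod 59 = 41, so 39^38 ≡ 41 (mod 59).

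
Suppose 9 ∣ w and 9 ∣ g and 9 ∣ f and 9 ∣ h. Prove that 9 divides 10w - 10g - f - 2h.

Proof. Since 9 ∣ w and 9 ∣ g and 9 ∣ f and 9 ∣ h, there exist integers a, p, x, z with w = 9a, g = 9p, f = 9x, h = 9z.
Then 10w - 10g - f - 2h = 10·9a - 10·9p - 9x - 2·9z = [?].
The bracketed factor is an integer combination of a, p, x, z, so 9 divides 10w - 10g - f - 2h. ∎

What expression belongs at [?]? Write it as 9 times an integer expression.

9(10a - 10p - x - 2z)

Each term has a factor of 9: 10·9a - 10·9p - 9x - 2·9z = 9·(10a - 10p - x - 2z).
Since 10a - 10p - x - 2z is an integer, 9 ∣ (10w - 10g - f - 2h).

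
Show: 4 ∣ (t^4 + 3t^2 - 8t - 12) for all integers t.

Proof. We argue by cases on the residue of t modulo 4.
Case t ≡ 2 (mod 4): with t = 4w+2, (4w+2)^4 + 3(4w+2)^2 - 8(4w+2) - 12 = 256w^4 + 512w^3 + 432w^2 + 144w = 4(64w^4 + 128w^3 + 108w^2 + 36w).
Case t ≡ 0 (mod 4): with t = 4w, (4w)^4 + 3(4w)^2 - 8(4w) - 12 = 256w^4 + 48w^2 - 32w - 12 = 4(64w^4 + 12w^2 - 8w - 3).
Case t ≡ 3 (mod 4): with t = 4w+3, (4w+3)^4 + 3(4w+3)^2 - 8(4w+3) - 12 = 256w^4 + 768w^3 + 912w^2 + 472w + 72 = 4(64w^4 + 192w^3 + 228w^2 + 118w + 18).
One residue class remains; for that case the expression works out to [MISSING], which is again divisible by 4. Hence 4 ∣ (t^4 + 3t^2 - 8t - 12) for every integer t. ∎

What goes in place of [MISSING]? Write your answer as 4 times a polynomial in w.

The residues treated are {2, 0, 3}, so the missing case is t ≡ 1 (mod 4); write t = 4w+1.
Then (4w+1)^4 + 3(4w+1)^2 - 8(4w+1) - 12 = 256w^4 + 256w^3 + 144w^2 + 8w - 16 = 4(64w^4 + 64w^3 + 36w^2 + 2w - 4).

4(64w^4 + 64w^3 + 36w^2 + 2w - 4)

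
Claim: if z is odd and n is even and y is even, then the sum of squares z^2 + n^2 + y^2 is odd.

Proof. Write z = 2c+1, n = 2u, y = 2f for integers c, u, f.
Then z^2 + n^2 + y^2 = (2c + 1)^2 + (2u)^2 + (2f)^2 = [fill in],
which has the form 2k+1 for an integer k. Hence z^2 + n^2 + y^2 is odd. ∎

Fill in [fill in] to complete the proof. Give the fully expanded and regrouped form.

(2c + 1)^2 + (2u)^2 + (2f)^2 = 4c^2 + 4c + 4f^2 + 4u^2 + 1
= 2(2c^2 + 2c + 2f^2 + 2u^2) + 1.
Since 2c^2 + 2c + 2f^2 + 2u^2 is an integer, the sum of squares is of the form 2k+1 for an integer k.

2(2c^2 + 2c + 2f^2 + 2u^2) + 1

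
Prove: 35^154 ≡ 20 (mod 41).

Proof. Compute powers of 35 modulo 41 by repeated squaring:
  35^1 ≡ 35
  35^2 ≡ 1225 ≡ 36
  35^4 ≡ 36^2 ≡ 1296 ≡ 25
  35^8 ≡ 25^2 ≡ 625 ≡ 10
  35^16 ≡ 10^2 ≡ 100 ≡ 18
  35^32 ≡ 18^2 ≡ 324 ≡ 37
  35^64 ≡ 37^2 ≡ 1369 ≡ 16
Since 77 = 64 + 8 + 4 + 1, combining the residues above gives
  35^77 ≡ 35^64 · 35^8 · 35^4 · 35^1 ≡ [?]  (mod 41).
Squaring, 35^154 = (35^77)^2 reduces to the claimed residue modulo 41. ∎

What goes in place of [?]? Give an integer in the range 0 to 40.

26

Multiply the listed residues: 16 · 10 · 25 · 35 = 160 → 4000 → 140000.
Reducing modulo 41: 140000 = 3414·41 + 26, so 35^77 ≡ 26.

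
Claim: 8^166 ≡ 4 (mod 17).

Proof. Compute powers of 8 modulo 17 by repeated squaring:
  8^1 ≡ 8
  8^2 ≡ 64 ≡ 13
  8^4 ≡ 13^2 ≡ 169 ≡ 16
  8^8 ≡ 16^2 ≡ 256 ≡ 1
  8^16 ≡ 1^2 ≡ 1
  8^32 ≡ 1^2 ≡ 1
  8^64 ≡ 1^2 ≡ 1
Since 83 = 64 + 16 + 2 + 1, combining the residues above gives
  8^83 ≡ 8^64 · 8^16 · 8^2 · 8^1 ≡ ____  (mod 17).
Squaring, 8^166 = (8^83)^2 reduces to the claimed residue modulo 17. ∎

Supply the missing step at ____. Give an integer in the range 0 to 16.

Multiply the listed residues: 1 · 1 · 13 · 8 = 1 → 13 → 104.
Reducing modulo 17: 104 = 6·17 + 2, so 8^83 ≡ 2.

2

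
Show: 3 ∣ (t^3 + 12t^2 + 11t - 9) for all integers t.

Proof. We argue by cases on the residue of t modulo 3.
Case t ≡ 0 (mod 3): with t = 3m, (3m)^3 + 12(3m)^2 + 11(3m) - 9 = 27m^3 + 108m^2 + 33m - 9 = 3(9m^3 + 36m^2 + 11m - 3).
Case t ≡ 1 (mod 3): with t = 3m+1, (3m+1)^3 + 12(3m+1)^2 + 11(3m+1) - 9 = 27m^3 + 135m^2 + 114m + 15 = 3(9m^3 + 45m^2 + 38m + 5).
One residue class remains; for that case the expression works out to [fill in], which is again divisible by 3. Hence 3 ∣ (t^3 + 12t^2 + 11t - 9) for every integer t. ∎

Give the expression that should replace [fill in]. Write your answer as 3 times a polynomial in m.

3(9m^3 + 54m^2 + 71m + 23)

The residues treated are {0, 1}, so the missing case is t ≡ 2 (mod 3); write t = 3m+2.
Then (3m+2)^3 + 12(3m+2)^2 + 11(3m+2) - 9 = 27m^3 + 162m^2 + 213m + 69 = 3(9m^3 + 54m^2 + 71m + 23).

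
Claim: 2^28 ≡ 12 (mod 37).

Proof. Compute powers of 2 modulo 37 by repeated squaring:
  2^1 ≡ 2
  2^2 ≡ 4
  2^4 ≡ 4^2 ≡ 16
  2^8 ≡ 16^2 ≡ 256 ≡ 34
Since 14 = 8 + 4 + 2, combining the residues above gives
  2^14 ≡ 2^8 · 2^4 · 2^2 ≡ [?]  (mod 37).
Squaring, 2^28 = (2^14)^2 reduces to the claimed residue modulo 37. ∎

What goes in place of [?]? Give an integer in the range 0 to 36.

Multiply the listed residues: 34 · 16 · 4 = 544 → 2176.
Reducing modulo 37: 2176 = 58·37 + 30, so 2^14 ≡ 30.

30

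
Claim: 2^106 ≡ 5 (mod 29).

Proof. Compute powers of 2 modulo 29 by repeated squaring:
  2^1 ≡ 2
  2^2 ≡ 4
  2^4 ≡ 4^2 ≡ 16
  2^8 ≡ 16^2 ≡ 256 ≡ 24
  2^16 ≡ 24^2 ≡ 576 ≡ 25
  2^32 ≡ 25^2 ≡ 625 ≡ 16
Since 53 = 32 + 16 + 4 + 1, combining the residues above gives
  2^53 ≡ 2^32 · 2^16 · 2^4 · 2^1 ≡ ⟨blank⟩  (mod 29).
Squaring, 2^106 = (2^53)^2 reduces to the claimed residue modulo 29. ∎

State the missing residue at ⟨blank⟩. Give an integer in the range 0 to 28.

2^32 · 2^16 · 2^4 · 2^1 ≡ 16 · 25 · 16 · 2 = 12800.
12800 mod 29 = 11, so 2^53 ≡ 11 (mod 29).

11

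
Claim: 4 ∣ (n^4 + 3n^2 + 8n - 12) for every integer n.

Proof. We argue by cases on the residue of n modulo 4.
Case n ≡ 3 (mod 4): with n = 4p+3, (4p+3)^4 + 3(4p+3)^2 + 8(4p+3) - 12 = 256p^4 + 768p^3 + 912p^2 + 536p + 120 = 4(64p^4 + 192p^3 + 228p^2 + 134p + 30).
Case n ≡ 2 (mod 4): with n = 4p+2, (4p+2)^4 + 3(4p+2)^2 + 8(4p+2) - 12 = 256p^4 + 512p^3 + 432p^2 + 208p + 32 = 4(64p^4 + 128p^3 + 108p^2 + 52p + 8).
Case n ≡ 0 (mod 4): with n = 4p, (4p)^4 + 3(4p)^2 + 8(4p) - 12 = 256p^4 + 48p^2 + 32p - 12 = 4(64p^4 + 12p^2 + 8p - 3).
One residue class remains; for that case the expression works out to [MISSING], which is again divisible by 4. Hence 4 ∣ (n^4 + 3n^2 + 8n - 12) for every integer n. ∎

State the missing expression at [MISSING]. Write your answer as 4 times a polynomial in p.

The residues treated are {3, 2, 0}, so the missing case is n ≡ 1 (mod 4); write n = 4p+1.
Then (4p+1)^4 + 3(4p+1)^2 + 8(4p+1) - 12 = 256p^4 + 256p^3 + 144p^2 + 72p = 4(64p^4 + 64p^3 + 36p^2 + 18p).

4(64p^4 + 64p^3 + 36p^2 + 18p)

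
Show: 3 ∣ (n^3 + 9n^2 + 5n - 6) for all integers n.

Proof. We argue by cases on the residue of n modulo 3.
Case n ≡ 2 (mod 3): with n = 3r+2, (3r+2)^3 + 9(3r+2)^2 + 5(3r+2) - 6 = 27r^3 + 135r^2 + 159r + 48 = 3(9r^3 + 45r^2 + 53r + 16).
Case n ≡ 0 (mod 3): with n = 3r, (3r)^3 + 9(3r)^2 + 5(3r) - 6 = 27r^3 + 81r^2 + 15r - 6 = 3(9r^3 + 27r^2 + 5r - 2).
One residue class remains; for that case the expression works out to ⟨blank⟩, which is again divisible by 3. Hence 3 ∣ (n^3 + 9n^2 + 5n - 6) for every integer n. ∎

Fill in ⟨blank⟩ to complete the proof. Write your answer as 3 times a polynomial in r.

3(9r^3 + 36r^2 + 26r + 3)

Only n ≡ 1 (mod 3) is unaccounted for. Put n = 3r+1:
(3r+1)^3 + 9(3r+1)^2 + 5(3r+1) - 6 expands to 27r^3 + 108r^2 + 78r + 9,
and factoring out 3 leaves 3(9r^3 + 36r^2 + 26r + 3).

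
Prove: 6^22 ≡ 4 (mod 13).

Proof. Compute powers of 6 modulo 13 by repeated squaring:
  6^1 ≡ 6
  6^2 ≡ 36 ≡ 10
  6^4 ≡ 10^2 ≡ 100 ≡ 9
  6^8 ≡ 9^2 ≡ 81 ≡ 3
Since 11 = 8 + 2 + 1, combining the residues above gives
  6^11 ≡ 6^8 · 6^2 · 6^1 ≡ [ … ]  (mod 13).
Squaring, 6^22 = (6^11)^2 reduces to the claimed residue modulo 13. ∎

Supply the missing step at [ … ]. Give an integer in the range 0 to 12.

11

6^8 · 6^2 · 6^1 ≡ 3 · 10 · 6 = 180.
180 mod 13 = 11, so 6^11 ≡ 11 (mod 13).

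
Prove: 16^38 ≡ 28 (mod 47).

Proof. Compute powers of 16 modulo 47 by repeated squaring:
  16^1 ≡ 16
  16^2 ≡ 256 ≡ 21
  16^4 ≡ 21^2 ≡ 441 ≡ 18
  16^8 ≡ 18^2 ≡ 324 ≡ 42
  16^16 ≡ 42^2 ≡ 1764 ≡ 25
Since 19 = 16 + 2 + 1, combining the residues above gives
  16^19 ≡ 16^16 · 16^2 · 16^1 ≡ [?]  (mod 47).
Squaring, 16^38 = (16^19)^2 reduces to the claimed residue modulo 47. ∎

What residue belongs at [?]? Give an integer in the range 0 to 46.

34

16^16 · 16^2 · 16^1 ≡ 25 · 21 · 16 = 8400.
8400 mod 47 = 34, so 16^19 ≡ 34 (mod 47).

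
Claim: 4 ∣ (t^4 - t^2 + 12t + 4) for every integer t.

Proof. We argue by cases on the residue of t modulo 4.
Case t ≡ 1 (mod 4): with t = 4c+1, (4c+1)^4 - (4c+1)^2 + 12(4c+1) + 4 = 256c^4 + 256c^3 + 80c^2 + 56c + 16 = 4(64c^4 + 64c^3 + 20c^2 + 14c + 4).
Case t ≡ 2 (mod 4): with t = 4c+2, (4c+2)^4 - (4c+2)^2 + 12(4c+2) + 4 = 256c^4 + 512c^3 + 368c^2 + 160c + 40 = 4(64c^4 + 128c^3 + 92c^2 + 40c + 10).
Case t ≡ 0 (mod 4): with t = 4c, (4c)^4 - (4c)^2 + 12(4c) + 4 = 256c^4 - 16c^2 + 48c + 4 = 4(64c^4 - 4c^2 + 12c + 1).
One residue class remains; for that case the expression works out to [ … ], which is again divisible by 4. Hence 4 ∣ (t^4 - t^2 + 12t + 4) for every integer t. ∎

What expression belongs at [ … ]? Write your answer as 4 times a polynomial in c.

4(64c^4 + 192c^3 + 212c^2 + 114c + 28)

The residues treated are {1, 2, 0}, so the missing case is t ≡ 3 (mod 4); write t = 4c+3.
Then (4c+3)^4 - (4c+3)^2 + 12(4c+3) + 4 = 256c^4 + 768c^3 + 848c^2 + 456c + 112 = 4(64c^4 + 192c^3 + 212c^2 + 114c + 28).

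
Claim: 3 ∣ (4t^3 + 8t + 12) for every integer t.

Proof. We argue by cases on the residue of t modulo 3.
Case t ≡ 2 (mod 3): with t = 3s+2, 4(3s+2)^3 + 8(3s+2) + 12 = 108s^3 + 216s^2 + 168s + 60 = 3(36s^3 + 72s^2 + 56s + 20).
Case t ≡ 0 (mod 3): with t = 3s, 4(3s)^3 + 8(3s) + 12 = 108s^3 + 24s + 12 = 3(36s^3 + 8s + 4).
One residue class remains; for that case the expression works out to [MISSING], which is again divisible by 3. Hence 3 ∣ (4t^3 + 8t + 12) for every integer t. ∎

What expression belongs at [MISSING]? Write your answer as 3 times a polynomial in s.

The residues treated are {2, 0}, so the missing case is t ≡ 1 (mod 3); write t = 3s+1.
Then 4(3s+1)^3 + 8(3s+1) + 12 = 108s^3 + 108s^2 + 60s + 24 = 3(36s^3 + 36s^2 + 20s + 8).

3(36s^3 + 36s^2 + 20s + 8)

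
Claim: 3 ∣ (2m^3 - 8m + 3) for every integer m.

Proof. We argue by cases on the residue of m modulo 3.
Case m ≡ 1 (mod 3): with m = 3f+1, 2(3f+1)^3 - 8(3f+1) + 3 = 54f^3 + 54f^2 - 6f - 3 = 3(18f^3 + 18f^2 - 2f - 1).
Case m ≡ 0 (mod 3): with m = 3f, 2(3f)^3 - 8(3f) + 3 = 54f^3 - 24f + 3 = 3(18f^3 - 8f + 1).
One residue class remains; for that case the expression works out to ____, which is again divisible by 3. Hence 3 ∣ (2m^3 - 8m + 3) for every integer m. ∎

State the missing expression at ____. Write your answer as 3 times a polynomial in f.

Only m ≡ 2 (mod 3) is unaccounted for. Put m = 3f+2:
2(3f+2)^3 - 8(3f+2) + 3 expands to 54f^3 + 108f^2 + 48f + 3,
and factoring out 3 leaves 3(18f^3 + 36f^2 + 16f + 1).

3(18f^3 + 36f^2 + 16f + 1)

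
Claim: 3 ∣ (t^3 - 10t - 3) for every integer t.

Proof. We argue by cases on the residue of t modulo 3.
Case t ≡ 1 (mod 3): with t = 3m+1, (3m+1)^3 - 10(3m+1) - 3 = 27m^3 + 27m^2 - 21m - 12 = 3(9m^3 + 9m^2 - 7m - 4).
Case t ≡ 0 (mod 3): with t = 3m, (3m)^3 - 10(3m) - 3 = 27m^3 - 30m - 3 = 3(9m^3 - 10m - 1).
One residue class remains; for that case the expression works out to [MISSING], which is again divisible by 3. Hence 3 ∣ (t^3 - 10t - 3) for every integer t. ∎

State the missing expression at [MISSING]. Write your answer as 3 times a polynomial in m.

3(9m^3 + 18m^2 + 2m - 5)

Only t ≡ 2 (mod 3) is unaccounted for. Put t = 3m+2:
(3m+2)^3 - 10(3m+2) - 3 expands to 27m^3 + 54m^2 + 6m - 15,
and factoring out 3 leaves 3(9m^3 + 18m^2 + 2m - 5).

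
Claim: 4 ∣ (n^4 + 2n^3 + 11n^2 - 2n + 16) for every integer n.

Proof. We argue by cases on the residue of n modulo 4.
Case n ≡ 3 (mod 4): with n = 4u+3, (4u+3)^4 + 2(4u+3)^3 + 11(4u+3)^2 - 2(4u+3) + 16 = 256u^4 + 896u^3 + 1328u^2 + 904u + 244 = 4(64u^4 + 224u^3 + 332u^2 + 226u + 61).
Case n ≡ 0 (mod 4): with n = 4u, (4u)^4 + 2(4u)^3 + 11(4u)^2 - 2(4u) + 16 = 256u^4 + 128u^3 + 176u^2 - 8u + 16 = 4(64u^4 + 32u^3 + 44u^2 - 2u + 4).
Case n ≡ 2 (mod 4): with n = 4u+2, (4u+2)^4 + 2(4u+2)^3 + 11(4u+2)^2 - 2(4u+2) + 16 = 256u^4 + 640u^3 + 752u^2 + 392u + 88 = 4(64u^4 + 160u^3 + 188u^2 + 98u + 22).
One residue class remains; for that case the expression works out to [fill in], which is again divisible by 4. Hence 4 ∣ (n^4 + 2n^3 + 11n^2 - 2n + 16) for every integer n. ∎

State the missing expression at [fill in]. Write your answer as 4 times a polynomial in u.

4(64u^4 + 96u^3 + 92u^2 + 30u + 7)

The residues treated are {3, 0, 2}, so the missing case is n ≡ 1 (mod 4); write n = 4u+1.
Then (4u+1)^4 + 2(4u+1)^3 + 11(4u+1)^2 - 2(4u+1) + 16 = 256u^4 + 384u^3 + 368u^2 + 120u + 28 = 4(64u^4 + 96u^3 + 92u^2 + 30u + 7).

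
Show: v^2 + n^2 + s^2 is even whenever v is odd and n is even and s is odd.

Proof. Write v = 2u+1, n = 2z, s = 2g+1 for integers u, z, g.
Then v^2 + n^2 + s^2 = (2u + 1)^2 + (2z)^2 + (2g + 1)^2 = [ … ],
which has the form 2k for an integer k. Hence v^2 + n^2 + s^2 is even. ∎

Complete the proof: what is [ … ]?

(2u + 1)^2 + (2z)^2 + (2g + 1)^2 = 4g^2 + 4g + 4u^2 + 4u + 4z^2 + 2
= 2(2g^2 + 2g + 2u^2 + 2u + 2z^2 + 1).
Since 2g^2 + 2g + 2u^2 + 2u + 2z^2 + 1 is an integer, the sum of squares is of the form 2k for an integer k.

2(2g^2 + 2g + 2u^2 + 2u + 2z^2 + 1)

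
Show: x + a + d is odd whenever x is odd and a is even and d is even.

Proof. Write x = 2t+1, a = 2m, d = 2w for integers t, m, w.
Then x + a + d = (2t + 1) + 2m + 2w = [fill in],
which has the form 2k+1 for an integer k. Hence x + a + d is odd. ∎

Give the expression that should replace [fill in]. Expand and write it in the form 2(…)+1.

Expanding: (2t + 1) + 2m + 2w = 2m + 2t + 2w + 1.
Every term except the constant is even, so this is 2(m + t + w) + 1,
and m + t + w ∈ ℤ gives the required form.

2(m + t + w) + 1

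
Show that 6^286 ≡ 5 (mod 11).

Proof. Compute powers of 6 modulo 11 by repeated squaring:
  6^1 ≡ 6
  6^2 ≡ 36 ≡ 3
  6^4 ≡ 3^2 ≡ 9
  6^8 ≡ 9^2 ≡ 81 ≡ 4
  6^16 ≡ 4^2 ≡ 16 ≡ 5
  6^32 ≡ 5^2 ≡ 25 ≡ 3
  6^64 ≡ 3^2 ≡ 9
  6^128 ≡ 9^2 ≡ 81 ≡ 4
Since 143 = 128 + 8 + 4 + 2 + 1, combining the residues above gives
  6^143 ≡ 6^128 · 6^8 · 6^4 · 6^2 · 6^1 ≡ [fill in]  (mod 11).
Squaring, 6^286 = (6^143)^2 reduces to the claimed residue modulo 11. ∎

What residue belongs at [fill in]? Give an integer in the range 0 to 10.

7

6^128 · 6^8 · 6^4 · 6^2 · 6^1 ≡ 4 · 4 · 9 · 3 · 6 = 2592.
2592 mod 11 = 7, so 6^143 ≡ 7 (mod 11).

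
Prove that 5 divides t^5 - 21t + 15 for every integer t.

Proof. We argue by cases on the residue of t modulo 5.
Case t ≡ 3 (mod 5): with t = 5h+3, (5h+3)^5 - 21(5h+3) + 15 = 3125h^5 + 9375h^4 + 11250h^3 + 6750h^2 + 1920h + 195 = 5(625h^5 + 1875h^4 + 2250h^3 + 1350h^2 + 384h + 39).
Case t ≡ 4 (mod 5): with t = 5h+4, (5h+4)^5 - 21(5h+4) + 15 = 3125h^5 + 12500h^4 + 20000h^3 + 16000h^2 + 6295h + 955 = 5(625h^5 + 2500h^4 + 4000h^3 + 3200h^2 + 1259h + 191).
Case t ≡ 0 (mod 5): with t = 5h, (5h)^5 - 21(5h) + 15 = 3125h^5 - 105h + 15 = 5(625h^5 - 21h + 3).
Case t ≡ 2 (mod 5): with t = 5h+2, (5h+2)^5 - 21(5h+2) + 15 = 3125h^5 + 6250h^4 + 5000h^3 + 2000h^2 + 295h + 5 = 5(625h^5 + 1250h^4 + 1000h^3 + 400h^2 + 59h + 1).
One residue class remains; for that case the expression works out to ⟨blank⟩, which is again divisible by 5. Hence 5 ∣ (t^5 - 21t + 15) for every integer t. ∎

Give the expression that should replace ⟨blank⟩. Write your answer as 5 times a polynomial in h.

5(625h^5 + 625h^4 + 250h^3 + 50h^2 - 16h - 1)

The residues treated are {3, 4, 0, 2}, so the missing case is t ≡ 1 (mod 5); write t = 5h+1.
Then (5h+1)^5 - 21(5h+1) + 15 = 3125h^5 + 3125h^4 + 1250h^3 + 250h^2 - 80h - 5 = 5(625h^5 + 625h^4 + 250h^3 + 50h^2 - 16h - 1).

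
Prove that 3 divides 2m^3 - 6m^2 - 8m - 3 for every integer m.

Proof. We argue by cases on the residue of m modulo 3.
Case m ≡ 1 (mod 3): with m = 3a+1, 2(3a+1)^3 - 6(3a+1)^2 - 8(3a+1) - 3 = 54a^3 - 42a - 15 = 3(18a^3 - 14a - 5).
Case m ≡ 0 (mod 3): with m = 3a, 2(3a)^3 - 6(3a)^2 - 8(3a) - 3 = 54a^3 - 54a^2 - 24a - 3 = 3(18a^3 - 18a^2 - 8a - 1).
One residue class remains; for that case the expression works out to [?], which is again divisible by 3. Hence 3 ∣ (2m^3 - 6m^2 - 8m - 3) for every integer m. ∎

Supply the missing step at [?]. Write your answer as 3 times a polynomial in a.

Only m ≡ 2 (mod 3) is unaccounted for. Put m = 3a+2:
2(3a+2)^3 - 6(3a+2)^2 - 8(3a+2) - 3 expands to 54a^3 + 54a^2 - 24a - 27,
and factoring out 3 leaves 3(18a^3 + 18a^2 - 8a - 9).

3(18a^3 + 18a^2 - 8a - 9)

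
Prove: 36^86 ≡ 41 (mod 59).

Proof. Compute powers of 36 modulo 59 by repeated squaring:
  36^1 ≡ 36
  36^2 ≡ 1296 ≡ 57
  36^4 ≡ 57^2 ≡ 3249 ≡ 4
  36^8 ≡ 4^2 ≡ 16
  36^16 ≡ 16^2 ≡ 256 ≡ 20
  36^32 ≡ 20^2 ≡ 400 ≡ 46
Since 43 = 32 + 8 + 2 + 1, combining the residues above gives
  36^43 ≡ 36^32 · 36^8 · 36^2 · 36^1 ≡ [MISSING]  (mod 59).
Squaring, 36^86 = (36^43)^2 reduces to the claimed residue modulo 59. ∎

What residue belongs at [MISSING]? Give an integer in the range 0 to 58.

36^32 · 36^8 · 36^2 · 36^1 ≡ 46 · 16 · 57 · 36 = 1510272.
1510272 mod 59 = 49, so 36^43 ≡ 49 (mod 59).

49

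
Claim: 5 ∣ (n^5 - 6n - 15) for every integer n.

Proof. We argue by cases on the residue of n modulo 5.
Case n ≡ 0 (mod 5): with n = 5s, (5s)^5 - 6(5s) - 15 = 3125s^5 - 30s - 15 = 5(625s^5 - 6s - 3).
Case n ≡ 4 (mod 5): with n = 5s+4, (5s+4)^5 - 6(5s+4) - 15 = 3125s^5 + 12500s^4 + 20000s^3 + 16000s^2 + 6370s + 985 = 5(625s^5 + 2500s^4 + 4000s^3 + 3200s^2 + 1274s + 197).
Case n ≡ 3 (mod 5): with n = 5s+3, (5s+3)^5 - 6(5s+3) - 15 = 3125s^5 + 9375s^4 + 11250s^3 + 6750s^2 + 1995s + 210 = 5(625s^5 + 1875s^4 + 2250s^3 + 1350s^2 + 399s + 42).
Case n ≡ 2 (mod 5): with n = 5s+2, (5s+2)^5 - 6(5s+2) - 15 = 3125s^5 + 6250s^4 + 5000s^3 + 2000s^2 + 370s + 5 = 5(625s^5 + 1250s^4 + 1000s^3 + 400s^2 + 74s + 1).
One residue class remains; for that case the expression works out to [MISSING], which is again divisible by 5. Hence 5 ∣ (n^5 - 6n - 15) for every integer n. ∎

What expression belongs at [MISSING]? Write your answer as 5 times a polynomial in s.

Only n ≡ 1 (mod 5) is unaccounted for. Put n = 5s+1:
(5s+1)^5 - 6(5s+1) - 15 expands to 3125s^5 + 3125s^4 + 1250s^3 + 250s^2 - 5s - 20,
and factoring out 5 leaves 5(625s^5 + 625s^4 + 250s^3 + 50s^2 - s - 4).

5(625s^5 + 625s^4 + 250s^3 + 50s^2 - s - 4)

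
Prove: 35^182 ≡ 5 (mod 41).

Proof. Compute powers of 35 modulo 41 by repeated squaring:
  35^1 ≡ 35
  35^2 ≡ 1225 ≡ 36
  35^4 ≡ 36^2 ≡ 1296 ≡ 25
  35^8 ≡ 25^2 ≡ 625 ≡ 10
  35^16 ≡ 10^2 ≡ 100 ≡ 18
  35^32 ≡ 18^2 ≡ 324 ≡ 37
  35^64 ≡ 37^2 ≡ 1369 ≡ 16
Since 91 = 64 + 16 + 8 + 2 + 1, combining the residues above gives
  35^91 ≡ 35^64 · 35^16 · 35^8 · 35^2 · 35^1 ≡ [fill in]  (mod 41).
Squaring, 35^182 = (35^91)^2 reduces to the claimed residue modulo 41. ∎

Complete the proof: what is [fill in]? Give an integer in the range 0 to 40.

35^64 · 35^16 · 35^8 · 35^2 · 35^1 ≡ 16 · 18 · 10 · 36 · 35 = 3628800.
3628800 mod 41 = 13, so 35^91 ≡ 13 (mod 41).

13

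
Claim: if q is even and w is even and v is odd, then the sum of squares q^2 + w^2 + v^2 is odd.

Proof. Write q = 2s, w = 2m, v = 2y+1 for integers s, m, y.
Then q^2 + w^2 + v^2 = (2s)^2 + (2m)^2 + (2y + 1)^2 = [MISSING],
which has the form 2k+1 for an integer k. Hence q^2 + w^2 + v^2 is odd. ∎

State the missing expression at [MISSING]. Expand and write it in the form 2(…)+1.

2(2m^2 + 2s^2 + 2y^2 + 2y) + 1

(2s)^2 + (2m)^2 + (2y + 1)^2 = 4m^2 + 4s^2 + 4y^2 + 4y + 1
= 2(2m^2 + 2s^2 + 2y^2 + 2y) + 1.
Since 2m^2 + 2s^2 + 2y^2 + 2y is an integer, the sum of squares is of the form 2k+1 for an integer k.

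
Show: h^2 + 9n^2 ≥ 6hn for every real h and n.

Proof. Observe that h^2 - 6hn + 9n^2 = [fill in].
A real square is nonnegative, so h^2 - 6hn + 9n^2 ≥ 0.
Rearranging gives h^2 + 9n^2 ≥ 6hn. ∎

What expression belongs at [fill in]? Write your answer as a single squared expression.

(h - 3n)^2

The leading and trailing coefficients are 1^2 and 3^2, and 6 = 2·1·3, so the trinomial is (h - 3n)^2.
Hence h^2 - 6hn + 9n^2 ≥ 0.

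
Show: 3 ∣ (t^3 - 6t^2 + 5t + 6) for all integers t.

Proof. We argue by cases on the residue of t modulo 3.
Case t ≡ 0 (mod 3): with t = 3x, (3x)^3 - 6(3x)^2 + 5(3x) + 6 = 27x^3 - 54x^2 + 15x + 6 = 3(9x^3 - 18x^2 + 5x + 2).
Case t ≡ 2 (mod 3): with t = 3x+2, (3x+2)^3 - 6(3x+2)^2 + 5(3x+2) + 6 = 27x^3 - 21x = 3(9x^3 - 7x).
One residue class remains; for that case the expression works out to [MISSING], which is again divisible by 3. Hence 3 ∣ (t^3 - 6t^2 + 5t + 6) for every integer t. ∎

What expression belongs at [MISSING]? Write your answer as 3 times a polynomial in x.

Only t ≡ 1 (mod 3) is unaccounted for. Put t = 3x+1:
(3x+1)^3 - 6(3x+1)^2 + 5(3x+1) + 6 expands to 27x^3 - 27x^2 - 12x + 6,
and factoring out 3 leaves 3(9x^3 - 9x^2 - 4x + 2).

3(9x^3 - 9x^2 - 4x + 2)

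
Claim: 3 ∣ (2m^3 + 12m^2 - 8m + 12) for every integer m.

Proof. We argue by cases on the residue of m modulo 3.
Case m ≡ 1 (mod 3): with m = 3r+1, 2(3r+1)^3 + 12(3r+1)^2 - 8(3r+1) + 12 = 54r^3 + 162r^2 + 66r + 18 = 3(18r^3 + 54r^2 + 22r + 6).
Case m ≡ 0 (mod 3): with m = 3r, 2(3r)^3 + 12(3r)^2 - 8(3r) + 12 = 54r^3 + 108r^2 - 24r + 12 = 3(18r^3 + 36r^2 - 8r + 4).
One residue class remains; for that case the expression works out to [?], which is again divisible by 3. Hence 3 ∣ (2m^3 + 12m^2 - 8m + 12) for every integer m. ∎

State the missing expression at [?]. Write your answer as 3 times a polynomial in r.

3(18r^3 + 72r^2 + 64r + 20)

Only m ≡ 2 (mod 3) is unaccounted for. Put m = 3r+2:
2(3r+2)^3 + 12(3r+2)^2 - 8(3r+2) + 12 expands to 54r^3 + 216r^2 + 192r + 60,
and factoring out 3 leaves 3(18r^3 + 72r^2 + 64r + 20).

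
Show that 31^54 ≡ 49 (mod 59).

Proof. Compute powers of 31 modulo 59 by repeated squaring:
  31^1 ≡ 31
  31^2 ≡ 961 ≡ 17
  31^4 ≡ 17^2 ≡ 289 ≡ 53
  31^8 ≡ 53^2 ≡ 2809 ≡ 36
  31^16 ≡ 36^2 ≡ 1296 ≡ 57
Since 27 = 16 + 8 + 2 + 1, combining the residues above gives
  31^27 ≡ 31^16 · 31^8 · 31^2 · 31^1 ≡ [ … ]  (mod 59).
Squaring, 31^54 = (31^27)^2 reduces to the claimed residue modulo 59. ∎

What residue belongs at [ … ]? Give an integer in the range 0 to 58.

52

Multiply the listed residues: 57 · 36 · 17 · 31 = 2052 → 34884 → 1081404.
Reducing modulo 59: 1081404 = 18328·59 + 52, so 31^27 ≡ 52.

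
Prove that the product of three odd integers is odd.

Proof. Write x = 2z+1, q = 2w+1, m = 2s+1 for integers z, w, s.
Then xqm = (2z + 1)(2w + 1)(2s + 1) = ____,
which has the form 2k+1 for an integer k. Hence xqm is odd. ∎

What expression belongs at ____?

Expanding: (2z + 1)(2w + 1)(2s + 1) = 8swz + 4sw + 4sz + 2s + 4wz + 2w + 2z + 1.
Every term except the constant is even, so this is 2(4swz + 2sw + 2sz + s + 2wz + w + z) + 1,
and 4swz + 2sw + 2sz + s + 2wz + w + z ∈ ℤ gives the required form.

2(4swz + 2sw + 2sz + s + 2wz + w + z) + 1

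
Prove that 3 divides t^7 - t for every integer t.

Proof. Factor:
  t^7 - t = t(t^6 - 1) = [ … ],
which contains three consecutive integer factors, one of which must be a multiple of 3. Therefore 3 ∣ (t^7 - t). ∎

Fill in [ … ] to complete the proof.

(t - 1)t(t + 1)(t^4 + t^2 + 1)

t^6 - 1 = (t^2 - 1)(t^4 + t^2 + 1), and t^2 - 1 = (t-1)(t+1).
So t(t^6 - 1) = (t - 1)t(t + 1)(t^4 + t^2 + 1).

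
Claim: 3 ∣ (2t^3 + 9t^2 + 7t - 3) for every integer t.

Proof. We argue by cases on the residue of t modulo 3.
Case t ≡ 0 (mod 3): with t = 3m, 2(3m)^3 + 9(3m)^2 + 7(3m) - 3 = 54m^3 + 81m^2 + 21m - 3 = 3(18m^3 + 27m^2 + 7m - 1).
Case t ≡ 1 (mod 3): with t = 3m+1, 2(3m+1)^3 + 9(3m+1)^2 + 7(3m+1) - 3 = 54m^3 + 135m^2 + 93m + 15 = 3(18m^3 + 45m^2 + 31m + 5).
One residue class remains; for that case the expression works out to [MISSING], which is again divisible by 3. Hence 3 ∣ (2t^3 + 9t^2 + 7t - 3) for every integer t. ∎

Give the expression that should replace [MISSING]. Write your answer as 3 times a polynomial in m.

3(18m^3 + 63m^2 + 67m + 21)

Only t ≡ 2 (mod 3) is unaccounted for. Put t = 3m+2:
2(3m+2)^3 + 9(3m+2)^2 + 7(3m+2) - 3 expands to 54m^3 + 189m^2 + 201m + 63,
and factoring out 3 leaves 3(18m^3 + 63m^2 + 67m + 21).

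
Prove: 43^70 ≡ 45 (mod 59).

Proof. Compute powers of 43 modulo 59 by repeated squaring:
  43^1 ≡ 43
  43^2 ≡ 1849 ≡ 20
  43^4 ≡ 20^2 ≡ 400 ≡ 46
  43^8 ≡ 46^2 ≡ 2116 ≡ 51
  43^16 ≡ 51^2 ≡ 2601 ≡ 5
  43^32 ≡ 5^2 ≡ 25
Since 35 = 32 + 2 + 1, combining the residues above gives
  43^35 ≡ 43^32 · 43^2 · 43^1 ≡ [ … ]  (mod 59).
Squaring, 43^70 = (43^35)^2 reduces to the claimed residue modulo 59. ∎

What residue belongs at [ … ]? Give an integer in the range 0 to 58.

Multiply the listed residues: 25 · 20 · 43 = 500 → 21500.
Reducing modulo 59: 21500 = 364·59 + 24, so 43^35 ≡ 24.

24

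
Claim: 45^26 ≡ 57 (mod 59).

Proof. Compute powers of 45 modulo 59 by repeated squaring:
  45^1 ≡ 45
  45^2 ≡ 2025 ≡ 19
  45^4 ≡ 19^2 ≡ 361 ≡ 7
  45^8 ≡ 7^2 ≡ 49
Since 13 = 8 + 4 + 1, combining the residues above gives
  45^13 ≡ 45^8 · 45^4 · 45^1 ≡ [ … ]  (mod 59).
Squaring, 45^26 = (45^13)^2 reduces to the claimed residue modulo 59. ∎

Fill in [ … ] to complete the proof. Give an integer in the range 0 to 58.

36

45^8 · 45^4 · 45^1 ≡ 49 · 7 · 45 = 15435.
15435 mod 59 = 36, so 45^13 ≡ 36 (mod 59).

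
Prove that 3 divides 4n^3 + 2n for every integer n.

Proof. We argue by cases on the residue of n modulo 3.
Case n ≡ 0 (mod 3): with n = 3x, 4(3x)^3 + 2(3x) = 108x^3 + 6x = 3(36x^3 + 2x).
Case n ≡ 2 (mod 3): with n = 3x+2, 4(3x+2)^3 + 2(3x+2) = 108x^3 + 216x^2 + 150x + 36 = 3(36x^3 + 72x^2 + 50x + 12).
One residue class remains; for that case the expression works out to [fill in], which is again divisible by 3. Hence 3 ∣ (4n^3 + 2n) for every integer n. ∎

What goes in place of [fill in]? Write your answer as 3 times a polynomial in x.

3(36x^3 + 36x^2 + 14x + 2)

The residues treated are {0, 2}, so the missing case is n ≡ 1 (mod 3); write n = 3x+1.
Then 4(3x+1)^3 + 2(3x+1) = 108x^3 + 108x^2 + 42x + 6 = 3(36x^3 + 36x^2 + 14x + 2).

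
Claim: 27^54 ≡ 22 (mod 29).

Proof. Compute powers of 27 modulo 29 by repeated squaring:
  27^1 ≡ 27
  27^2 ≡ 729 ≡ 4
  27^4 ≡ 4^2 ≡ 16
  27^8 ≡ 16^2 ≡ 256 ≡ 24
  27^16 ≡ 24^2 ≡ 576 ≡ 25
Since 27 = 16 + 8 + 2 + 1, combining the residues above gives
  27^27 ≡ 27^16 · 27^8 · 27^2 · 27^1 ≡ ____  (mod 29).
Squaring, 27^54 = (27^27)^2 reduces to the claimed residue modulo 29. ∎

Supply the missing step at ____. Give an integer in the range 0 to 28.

14

Multiply the listed residues: 25 · 24 · 4 · 27 = 600 → 2400 → 64800.
Reducing modulo 29: 64800 = 2234·29 + 14, so 27^27 ≡ 14.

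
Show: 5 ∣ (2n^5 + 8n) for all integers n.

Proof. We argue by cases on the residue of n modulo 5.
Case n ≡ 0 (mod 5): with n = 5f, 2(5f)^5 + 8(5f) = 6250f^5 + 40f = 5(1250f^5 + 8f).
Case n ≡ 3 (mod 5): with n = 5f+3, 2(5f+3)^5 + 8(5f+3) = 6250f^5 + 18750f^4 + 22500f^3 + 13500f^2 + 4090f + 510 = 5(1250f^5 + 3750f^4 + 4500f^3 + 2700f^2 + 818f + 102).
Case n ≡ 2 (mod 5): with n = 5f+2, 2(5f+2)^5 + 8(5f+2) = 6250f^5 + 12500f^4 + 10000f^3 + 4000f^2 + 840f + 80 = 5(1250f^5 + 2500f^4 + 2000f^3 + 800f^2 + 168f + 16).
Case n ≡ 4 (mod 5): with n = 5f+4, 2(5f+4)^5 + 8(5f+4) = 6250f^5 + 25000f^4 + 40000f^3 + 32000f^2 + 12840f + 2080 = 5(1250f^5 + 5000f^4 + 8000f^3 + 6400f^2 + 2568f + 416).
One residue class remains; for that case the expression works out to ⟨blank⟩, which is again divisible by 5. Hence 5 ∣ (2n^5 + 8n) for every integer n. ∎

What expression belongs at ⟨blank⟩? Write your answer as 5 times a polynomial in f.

5(1250f^5 + 1250f^4 + 500f^3 + 100f^2 + 18f + 2)

Only n ≡ 1 (mod 5) is unaccounted for. Put n = 5f+1:
2(5f+1)^5 + 8(5f+1) expands to 6250f^5 + 6250f^4 + 2500f^3 + 500f^2 + 90f + 10,
and factoring out 5 leaves 5(1250f^5 + 1250f^4 + 500f^3 + 100f^2 + 18f + 2).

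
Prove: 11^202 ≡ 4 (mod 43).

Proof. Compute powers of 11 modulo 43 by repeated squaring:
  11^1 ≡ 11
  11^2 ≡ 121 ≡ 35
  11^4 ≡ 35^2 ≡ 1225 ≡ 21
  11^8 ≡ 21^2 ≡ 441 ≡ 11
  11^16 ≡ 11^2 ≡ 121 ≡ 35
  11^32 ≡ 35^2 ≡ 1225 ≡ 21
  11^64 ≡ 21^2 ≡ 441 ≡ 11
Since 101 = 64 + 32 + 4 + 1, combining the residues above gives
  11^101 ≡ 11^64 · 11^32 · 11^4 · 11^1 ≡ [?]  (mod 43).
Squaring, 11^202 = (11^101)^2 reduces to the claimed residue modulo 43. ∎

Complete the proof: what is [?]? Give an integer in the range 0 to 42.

41

11^64 · 11^32 · 11^4 · 11^1 ≡ 11 · 21 · 21 · 11 = 53361.
53361 mod 43 = 41, so 11^101 ≡ 41 (mod 43).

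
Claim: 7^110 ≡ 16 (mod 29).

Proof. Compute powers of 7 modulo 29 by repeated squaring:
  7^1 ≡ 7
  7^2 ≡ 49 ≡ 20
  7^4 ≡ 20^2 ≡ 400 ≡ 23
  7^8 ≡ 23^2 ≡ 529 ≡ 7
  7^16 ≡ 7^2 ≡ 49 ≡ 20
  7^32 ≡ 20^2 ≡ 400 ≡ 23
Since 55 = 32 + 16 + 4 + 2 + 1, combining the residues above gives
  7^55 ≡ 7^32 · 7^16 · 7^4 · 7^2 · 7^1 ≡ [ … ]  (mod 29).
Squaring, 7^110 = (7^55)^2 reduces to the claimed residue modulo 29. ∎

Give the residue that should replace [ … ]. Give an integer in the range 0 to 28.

25

7^32 · 7^16 · 7^4 · 7^2 · 7^1 ≡ 23 · 20 · 23 · 20 · 7 = 1481200.
1481200 mod 29 = 25, so 7^55 ≡ 25 (mod 29).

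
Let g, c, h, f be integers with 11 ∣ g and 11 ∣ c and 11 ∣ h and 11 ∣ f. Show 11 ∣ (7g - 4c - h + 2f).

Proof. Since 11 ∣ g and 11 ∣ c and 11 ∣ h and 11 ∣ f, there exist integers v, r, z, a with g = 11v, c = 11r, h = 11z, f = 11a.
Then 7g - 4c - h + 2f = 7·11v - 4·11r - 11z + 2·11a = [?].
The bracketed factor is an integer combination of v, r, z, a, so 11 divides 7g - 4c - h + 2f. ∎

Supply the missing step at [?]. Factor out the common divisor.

Each term has a factor of 11: 7·11v - 4·11r - 11z + 2·11a = 11·(2a - 4r + 7v - z).
Since 2a - 4r + 7v - z is an integer, 11 ∣ (7g - 4c - h + 2f).

11(2a - 4r + 7v - z)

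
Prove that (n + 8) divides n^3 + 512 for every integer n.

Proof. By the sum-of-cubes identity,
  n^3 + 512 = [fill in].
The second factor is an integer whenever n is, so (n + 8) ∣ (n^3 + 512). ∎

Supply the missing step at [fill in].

a^3 + b^3 = (a + b)(a^2 - ab + b^2). With a = n, b = 8:
n^3 + 512 = (n + 8)(n^2 - 8n + 64).

(n + 8)(n^2 - 8n + 64)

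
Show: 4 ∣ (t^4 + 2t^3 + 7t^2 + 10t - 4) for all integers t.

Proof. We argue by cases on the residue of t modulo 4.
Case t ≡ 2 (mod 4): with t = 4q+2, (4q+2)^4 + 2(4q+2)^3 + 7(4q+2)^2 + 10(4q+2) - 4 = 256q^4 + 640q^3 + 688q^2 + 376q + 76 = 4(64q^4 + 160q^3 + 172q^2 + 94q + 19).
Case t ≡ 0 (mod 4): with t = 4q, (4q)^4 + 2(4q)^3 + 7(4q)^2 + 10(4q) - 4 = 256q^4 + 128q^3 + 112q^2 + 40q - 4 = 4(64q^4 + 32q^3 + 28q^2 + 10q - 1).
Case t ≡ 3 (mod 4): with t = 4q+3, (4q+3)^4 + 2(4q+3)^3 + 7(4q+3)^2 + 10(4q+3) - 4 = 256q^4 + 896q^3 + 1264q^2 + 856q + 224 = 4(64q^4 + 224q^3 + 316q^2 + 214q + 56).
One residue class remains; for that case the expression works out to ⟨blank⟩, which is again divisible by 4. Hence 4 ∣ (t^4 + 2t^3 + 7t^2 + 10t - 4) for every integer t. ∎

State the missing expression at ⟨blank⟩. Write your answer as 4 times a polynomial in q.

4(64q^4 + 96q^3 + 76q^2 + 34q + 4)

The residues treated are {2, 0, 3}, so the missing case is t ≡ 1 (mod 4); write t = 4q+1.
Then (4q+1)^4 + 2(4q+1)^3 + 7(4q+1)^2 + 10(4q+1) - 4 = 256q^4 + 384q^3 + 304q^2 + 136q + 16 = 4(64q^4 + 96q^3 + 76q^2 + 34q + 4).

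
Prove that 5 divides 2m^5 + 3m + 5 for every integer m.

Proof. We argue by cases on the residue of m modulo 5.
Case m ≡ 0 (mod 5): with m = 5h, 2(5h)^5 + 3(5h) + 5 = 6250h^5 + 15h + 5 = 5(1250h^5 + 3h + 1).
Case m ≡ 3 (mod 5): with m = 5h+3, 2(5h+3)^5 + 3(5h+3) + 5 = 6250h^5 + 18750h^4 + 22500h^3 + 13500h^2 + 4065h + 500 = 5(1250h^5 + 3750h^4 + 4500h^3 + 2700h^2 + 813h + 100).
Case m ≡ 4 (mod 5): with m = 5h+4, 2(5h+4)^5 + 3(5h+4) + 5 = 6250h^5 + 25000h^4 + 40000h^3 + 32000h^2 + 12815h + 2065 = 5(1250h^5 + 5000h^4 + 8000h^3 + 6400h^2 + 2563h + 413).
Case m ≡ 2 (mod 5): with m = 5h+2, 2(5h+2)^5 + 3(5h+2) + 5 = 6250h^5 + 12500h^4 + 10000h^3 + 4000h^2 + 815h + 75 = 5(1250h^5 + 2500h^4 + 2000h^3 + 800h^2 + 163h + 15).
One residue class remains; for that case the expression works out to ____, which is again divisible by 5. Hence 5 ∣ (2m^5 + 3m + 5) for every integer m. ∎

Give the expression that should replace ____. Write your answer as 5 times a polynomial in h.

The residues treated are {0, 3, 4, 2}, so the missing case is m ≡ 1 (mod 5); write m = 5h+1.
Then 2(5h+1)^5 + 3(5h+1) + 5 = 6250h^5 + 6250h^4 + 2500h^3 + 500h^2 + 65h + 10 = 5(1250h^5 + 1250h^4 + 500h^3 + 100h^2 + 13h + 2).

5(1250h^5 + 1250h^4 + 500h^3 + 100h^2 + 13h + 2)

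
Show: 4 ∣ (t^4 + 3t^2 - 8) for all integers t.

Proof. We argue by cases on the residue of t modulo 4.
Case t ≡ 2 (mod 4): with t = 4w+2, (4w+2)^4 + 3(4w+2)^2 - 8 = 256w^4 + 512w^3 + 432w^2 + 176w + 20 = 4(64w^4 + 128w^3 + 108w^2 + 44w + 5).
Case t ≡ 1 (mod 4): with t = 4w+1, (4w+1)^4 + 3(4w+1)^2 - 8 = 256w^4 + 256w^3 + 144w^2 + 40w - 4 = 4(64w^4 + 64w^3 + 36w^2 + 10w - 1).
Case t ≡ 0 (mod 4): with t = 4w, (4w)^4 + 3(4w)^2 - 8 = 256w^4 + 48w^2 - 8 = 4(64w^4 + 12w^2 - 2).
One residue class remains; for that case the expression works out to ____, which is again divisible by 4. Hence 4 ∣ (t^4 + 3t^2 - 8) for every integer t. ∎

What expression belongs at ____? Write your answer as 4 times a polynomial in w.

Only t ≡ 3 (mod 4) is unaccounted for. Put t = 4w+3:
(4w+3)^4 + 3(4w+3)^2 - 8 expands to 256w^4 + 768w^3 + 912w^2 + 504w + 100,
and factoring out 4 leaves 4(64w^4 + 192w^3 + 228w^2 + 126w + 25).

4(64w^4 + 192w^3 + 228w^2 + 126w + 25)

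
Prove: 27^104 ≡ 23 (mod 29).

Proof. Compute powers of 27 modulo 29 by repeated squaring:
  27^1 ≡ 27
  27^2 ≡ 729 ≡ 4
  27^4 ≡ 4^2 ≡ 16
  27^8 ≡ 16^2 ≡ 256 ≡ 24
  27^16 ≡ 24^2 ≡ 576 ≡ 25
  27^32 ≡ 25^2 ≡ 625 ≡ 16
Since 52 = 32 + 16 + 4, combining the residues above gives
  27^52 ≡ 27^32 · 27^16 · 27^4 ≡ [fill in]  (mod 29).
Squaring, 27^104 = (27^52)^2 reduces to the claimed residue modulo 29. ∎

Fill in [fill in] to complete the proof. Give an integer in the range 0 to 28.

20

Multiply the listed residues: 16 · 25 · 16 = 400 → 6400.
Reducing modulo 29: 6400 = 220·29 + 20, so 27^52 ≡ 20.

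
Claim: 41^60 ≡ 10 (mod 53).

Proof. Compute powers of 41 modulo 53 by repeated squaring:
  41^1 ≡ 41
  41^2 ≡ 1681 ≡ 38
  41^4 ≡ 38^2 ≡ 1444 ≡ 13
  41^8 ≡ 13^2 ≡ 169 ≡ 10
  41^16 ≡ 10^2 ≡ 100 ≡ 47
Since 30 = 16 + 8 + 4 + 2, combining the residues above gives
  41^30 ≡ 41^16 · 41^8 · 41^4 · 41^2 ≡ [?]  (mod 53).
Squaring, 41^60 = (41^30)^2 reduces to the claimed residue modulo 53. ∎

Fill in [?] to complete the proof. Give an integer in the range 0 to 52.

41^16 · 41^8 · 41^4 · 41^2 ≡ 47 · 10 · 13 · 38 = 232180.
232180 mod 53 = 40, so 41^30 ≡ 40 (mod 53).

40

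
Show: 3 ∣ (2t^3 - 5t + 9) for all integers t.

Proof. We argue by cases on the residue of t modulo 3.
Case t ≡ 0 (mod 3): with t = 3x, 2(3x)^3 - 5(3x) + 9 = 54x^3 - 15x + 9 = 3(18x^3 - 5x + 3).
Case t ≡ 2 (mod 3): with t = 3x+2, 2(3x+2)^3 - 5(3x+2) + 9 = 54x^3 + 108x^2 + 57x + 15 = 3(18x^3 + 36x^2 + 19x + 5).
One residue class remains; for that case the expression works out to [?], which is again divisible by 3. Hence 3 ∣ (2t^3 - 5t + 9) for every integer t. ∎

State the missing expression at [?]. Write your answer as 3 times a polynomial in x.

The residues treated are {0, 2}, so the missing case is t ≡ 1 (mod 3); write t = 3x+1.
Then 2(3x+1)^3 - 5(3x+1) + 9 = 54x^3 + 54x^2 + 3x + 6 = 3(18x^3 + 18x^2 + x + 2).

3(18x^3 + 18x^2 + x + 2)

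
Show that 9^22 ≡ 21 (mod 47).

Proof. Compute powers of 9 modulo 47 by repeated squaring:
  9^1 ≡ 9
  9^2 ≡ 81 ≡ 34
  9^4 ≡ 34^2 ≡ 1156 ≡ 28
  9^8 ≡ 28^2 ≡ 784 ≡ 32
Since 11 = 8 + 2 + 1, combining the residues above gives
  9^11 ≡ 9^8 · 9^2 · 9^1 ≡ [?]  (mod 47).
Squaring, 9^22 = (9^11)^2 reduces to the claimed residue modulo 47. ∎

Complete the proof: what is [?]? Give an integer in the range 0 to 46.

9^8 · 9^2 · 9^1 ≡ 32 · 34 · 9 = 9792.
9792 mod 47 = 16, so 9^11 ≡ 16 (mod 47).

16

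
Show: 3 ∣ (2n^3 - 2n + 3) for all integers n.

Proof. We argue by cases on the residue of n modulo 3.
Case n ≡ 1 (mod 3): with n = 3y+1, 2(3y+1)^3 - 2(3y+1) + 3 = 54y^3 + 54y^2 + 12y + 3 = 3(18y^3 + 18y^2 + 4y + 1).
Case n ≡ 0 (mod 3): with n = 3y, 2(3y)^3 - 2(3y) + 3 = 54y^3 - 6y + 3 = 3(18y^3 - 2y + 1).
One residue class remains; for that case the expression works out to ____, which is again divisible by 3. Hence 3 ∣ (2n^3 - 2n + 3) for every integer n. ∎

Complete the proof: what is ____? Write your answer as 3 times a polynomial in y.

3(18y^3 + 36y^2 + 22y + 5)

Only n ≡ 2 (mod 3) is unaccounted for. Put n = 3y+2:
2(3y+2)^3 - 2(3y+2) + 3 expands to 54y^3 + 108y^2 + 66y + 15,
and factoring out 3 leaves 3(18y^3 + 36y^2 + 22y + 5).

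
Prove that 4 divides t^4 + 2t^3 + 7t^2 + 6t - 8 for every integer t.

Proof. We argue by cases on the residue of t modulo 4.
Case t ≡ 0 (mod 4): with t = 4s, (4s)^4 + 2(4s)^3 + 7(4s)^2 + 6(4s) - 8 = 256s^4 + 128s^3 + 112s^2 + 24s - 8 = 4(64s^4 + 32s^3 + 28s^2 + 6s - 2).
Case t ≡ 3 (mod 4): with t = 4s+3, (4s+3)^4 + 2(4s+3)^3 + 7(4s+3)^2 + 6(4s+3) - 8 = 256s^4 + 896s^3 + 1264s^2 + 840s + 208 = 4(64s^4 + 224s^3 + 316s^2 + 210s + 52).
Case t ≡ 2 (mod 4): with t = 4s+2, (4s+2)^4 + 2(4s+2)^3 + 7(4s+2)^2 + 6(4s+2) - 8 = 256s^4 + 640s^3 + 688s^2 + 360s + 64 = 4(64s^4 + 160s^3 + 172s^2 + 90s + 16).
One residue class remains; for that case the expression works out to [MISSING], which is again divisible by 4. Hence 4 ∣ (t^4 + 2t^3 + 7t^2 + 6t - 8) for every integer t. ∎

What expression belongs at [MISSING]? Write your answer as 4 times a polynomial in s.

4(64s^4 + 96s^3 + 76s^2 + 30s + 2)

The residues treated are {0, 3, 2}, so the missing case is t ≡ 1 (mod 4); write t = 4s+1.
Then (4s+1)^4 + 2(4s+1)^3 + 7(4s+1)^2 + 6(4s+1) - 8 = 256s^4 + 384s^3 + 304s^2 + 120s + 8 = 4(64s^4 + 96s^3 + 76s^2 + 30s + 2).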